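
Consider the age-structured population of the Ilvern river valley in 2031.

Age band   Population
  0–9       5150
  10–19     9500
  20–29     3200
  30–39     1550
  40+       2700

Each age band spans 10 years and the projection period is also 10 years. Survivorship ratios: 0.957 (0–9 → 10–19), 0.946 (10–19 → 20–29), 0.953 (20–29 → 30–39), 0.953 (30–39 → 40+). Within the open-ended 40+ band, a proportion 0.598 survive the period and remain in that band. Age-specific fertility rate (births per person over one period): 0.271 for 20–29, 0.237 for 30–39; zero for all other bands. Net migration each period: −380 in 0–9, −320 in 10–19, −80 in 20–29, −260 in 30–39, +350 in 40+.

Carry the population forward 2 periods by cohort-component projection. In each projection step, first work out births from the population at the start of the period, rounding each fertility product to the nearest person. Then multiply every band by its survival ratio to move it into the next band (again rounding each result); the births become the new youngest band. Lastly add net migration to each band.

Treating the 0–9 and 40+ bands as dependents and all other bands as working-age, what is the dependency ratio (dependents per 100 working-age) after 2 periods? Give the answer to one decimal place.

Numbering the groups 1..5 from youngest to oldest:
After projecting period 1:
Births: 3200 * 0.271 = 867 ; 1550 * 0.237 = 367 → 1234
Group 2: 5150 * 0.957 = 4929
Group 3: 9500 * 0.946 = 8987
Group 4: 3200 * 0.953 = 3050
Group 5: 1550 * 0.953 + 2700 * 0.598 = 1477 + 1615 = 3092
Net migration: Group 1 − 380 → 854; Group 2 − 320 → 4609; Group 3 − 80 → 8907; Group 4 − 260 → 2790; Group 5 + 350 → 3442
Giving 854 / 4609 / 8907 / 2790 / 3442.
After projecting period 2:
Births: 8907 * 0.271 = 2414 ; 2790 * 0.237 = 661 → 3075
Group 2: 854 * 0.957 = 817
Group 3: 4609 * 0.946 = 4360
Group 4: 8907 * 0.953 = 8488
Group 5: 2790 * 0.953 + 3442 * 0.598 = 2659 + 2058 = 4717
Net migration: Group 1 − 380 → 2695; Group 2 − 320 → 497; Group 3 − 80 → 4280; Group 4 − 260 → 8228; Group 5 + 350 → 5067
Giving 2695 / 497 / 4280 / 8228 / 5067.
Dependents (band 0–9 + band 40+) = 2695 + 5067 = 7762; working-age = 13005; ratio = 7762/13005 × 100 = 59.7

59.7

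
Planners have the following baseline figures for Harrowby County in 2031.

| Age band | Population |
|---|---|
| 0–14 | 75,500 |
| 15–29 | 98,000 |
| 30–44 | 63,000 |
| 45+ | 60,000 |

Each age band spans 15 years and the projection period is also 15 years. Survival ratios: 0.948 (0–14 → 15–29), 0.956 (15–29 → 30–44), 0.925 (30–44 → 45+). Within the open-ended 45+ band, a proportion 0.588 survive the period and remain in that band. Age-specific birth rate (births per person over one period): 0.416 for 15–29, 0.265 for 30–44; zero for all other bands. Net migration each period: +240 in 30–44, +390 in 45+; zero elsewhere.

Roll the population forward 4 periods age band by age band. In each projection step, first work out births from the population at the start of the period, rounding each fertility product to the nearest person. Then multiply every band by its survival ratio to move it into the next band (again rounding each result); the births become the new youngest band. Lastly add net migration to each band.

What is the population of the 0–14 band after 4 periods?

After projecting period 1:
Births: 98000 × 0.416 = 40768  |  63000 × 0.265 = 16695 → total 57463
15–29: 75500 × 0.948 = 71574
30–44: 98000 × 0.956 = 93688
45+: 63000 × 0.925 + 60000 × 0.588 = 58275 + 35280 = 93555
Net migration: 30–44 + 240 → 93928; 45+ + 390 → 93945
Giving 57463 / 71574 / 93928 / 93945.
After projecting period 2:
Births: 71574 × 0.416 = 29775  |  93928 × 0.265 = 24891 → total 54666
15–29: 57463 × 0.948 = 54475
30–44: 71574 × 0.956 = 68425
45+: 93928 × 0.925 + 93945 × 0.588 = 86883 + 55240 = 142123
Net migration: 30–44 + 240 → 68665; 45+ + 390 → 142513
Giving 54666 / 54475 / 68665 / 142513.
After projecting period 3:
Births: 54475 × 0.416 = 22662  |  68665 × 0.265 = 18196 → total 40858
15–29: 54666 × 0.948 = 51823
30–44: 54475 × 0.956 = 52078
45+: 68665 × 0.925 + 142513 × 0.588 = 63515 + 83798 = 147313
Net migration: 30–44 + 240 → 52318; 45+ + 390 → 147703
Giving 40858 / 51823 / 52318 / 147703.
After projecting period 4:
Births: 51823 × 0.416 = 21558  |  52318 × 0.265 = 13864 → total 35422
15–29: 40858 × 0.948 = 38733
30–44: 51823 × 0.956 = 49543
45+: 52318 × 0.925 + 147703 × 0.588 = 48394 + 86849 = 135243
Net migration: 30–44 + 240 → 49783; 45+ + 390 → 135633
Giving 35422 / 38733 / 49783 / 135633.

35422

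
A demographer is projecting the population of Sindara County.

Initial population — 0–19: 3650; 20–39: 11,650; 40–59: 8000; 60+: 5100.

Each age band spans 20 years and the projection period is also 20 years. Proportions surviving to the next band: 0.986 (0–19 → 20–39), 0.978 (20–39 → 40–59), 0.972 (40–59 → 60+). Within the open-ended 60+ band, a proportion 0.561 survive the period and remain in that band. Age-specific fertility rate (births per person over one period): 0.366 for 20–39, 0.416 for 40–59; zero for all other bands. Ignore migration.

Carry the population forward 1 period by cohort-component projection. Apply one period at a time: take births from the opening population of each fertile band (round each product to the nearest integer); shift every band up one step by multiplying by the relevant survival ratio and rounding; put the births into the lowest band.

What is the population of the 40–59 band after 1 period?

(Groups numbered youngest = 1 to oldest = 4.)
Period 1.
Births: 11650 × 0.366 = 4264 ; 8000 × 0.416 = 3328 — total 7592
Group 2: 3650 × 0.986 = 3599
Group 3: 11650 × 0.978 = 11394
Group 4: 8000 × 0.972 + 5100 × 0.561 = 7776 + 2861 = 10637
End of period: [7592, 3599, 11394, 10637]

11394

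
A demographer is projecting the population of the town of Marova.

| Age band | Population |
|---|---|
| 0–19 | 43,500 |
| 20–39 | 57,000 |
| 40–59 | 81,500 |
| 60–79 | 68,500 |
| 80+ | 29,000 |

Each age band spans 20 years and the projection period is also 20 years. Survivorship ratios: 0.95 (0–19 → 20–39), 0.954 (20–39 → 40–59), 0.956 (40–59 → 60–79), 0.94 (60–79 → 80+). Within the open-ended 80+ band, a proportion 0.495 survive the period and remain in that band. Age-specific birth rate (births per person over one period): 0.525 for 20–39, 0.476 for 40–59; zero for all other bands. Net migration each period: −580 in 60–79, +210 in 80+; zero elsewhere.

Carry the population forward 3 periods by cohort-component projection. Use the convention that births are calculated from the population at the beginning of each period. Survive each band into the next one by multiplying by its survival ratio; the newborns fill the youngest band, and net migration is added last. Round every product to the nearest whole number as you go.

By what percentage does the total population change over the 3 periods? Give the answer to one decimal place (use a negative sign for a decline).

(Groups numbered youngest = 1 to oldest = 5.)
— Period 1 —
Births: 57000 * 0.525 = 29925 ; 81500 * 0.476 = 38794 — total 68719
Group 2: 43500 * 0.95 = 41325
Group 3: 57000 * 0.954 = 54378
Group 4: 81500 * 0.956 = 77914
Group 5: 68500 * 0.94 + 29000 * 0.495 = 64390 + 14355 = 78745
Net migration: Group 4 − 580 → 77334; Group 5 + 210 → 78955
→ [68719, 41325, 54378, 77334, 78955]
— Period 2 —
Births: 41325 * 0.525 = 21696 ; 54378 * 0.476 = 25884 — total 47580
Group 2: 68719 * 0.95 = 65283
Group 3: 41325 * 0.954 = 39424
Group 4: 54378 * 0.956 = 51985
Group 5: 77334 * 0.94 + 78955 * 0.495 = 72694 + 39083 = 111777
Net migration: Group 4 − 580 → 51405; Group 5 + 210 → 111987
→ [47580, 65283, 39424, 51405, 111987]
— Period 3 —
Births: 65283 * 0.525 = 34274 ; 39424 * 0.476 = 18766 — total 53040
Group 2: 47580 * 0.95 = 45201
Group 3: 65283 * 0.954 = 62280
Group 4: 39424 * 0.956 = 37689
Group 5: 51405 * 0.94 + 111987 * 0.495 = 48321 + 55434 = 103755
Net migration: Group 4 − 580 → 37109; Group 5 + 210 → 103965
→ [53040, 45201, 62280, 37109, 103965]
Total: 279500 → 301595; change = 22095; percentage change = 7.9%

7.9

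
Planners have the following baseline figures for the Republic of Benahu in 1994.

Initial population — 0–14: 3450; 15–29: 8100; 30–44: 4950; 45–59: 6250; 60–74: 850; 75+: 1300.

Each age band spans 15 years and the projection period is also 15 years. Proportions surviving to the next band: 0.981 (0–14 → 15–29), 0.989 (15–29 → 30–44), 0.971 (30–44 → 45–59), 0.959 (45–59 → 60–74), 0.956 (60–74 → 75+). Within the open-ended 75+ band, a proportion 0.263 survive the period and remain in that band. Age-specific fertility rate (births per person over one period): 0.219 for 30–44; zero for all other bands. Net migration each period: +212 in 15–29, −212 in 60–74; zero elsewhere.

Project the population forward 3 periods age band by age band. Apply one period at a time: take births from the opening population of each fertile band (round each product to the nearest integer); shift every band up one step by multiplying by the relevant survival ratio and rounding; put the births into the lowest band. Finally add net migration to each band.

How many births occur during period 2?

— Period 1 —
Births: 4950 × 0.219 = 1084
15–29: 3450 × 0.981 = 3384
30–44: 8100 × 0.989 = 8011
45–59: 4950 × 0.971 = 4806
60–74: 6250 × 0.959 = 5994
75+: 850 × 0.956 + 1300 × 0.263 = 813 + 342 = 1155
Net migration: 15–29 + 212 → 3596; 60–74 − 212 → 5782
End of period: [1084, 3596, 8011, 4806, 5782, 1155]
— Period 2 —
Births: 8011 × 0.219 = 1754
15–29: 1084 × 0.981 = 1063
30–44: 3596 × 0.989 = 3556
45–59: 8011 × 0.971 = 7779
60–74: 4806 × 0.959 = 4609
75+: 5782 × 0.956 + 1155 × 0.263 = 5528 + 304 = 5832
Net migration: 15–29 + 212 → 1275; 60–74 − 212 → 4397
End of period: [1754, 1275, 3556, 7779, 4397, 5832]

1754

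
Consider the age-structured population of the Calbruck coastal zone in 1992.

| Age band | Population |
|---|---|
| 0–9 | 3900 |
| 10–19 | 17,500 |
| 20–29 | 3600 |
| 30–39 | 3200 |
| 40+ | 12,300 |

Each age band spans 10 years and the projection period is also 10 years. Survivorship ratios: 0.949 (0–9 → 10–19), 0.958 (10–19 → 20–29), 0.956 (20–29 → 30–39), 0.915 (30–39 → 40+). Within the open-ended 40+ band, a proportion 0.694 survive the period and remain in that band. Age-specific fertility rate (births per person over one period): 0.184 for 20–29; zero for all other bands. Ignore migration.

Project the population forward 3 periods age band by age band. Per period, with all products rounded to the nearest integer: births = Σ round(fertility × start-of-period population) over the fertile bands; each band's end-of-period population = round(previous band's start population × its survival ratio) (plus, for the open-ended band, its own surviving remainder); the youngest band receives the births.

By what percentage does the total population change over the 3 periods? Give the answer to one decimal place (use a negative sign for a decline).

Let group 1 be 0–9 through group 5 = 40+.
— Period 1 —
Births: 3600 × 0.184 = 662
Group 2: 3900 × 0.949 = 3701
Group 3: 17500 × 0.958 = 16765
Group 4: 3600 × 0.956 = 3442
Group 5: 3200 × 0.915 + 12300 × 0.694 = 2928 + 8536 = 11464
Population now: 0–9=662, 10–19=3701, 20–29=16765, 30–39=3442, 40+=11464
— Period 2 —
Births: 16765 × 0.184 = 3085
Group 2: 662 × 0.949 = 628
Group 3: 3701 × 0.958 = 3546
Group 4: 16765 × 0.956 = 16027
Group 5: 3442 × 0.915 + 11464 × 0.694 = 3149 + 7956 = 11105
Population now: 0–9=3085, 10–19=628, 20–29=3546, 30–39=16027, 40+=11105
— Period 3 —
Births: 3546 × 0.184 = 652
Group 2: 3085 × 0.949 = 2928
Group 3: 628 × 0.958 = 602
Group 4: 3546 × 0.956 = 3390
Group 5: 16027 × 0.915 + 11105 × 0.694 = 14665 + 7707 = 22372
Population now: 0–9=652, 10–19=2928, 20–29=602, 30–39=3390, 40+=22372
Total: 40500 → 29944; change = -10556; percentage change = -26.1%

-26.1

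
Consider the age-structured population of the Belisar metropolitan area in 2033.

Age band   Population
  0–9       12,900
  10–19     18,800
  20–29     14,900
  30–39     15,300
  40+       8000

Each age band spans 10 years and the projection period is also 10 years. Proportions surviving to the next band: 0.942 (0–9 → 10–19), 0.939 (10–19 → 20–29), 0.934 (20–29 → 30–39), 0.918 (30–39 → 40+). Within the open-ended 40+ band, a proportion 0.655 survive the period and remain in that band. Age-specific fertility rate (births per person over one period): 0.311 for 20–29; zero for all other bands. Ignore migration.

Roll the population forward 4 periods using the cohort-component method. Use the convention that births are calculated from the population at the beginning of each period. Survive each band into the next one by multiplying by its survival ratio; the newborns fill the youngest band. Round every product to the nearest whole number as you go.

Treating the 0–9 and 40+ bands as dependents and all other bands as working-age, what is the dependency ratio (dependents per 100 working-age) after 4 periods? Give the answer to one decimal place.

— Period 1 —
Births: 14900 × 0.311 = 4634
10–19: 12900 × 0.942 = 12152
20–29: 18800 × 0.939 = 17653
30–39: 14900 × 0.934 = 13917
40+: 15300 × 0.918 + 8000 × 0.655 = 14045 + 5240 = 19285
→ [4634, 12152, 17653, 13917, 19285]
— Period 2 —
Births: 17653 × 0.311 = 5490
10–19: 4634 × 0.942 = 4365
20–29: 12152 × 0.939 = 11411
30–39: 17653 × 0.934 = 16488
40+: 13917 × 0.918 + 19285 × 0.655 = 12776 + 12632 = 25408
→ [5490, 4365, 11411, 16488, 25408]
— Period 3 —
Births: 11411 × 0.311 = 3549
10–19: 5490 × 0.942 = 5172
20–29: 4365 × 0.939 = 4099
30–39: 11411 × 0.934 = 10658
40+: 16488 × 0.918 + 25408 × 0.655 = 15136 + 16642 = 31778
→ [3549, 5172, 4099, 10658, 31778]
— Period 4 —
Births: 4099 × 0.311 = 1275
10–19: 3549 × 0.942 = 3343
20–29: 5172 × 0.939 = 4857
30–39: 4099 × 0.934 = 3828
40+: 10658 × 0.918 + 31778 × 0.655 = 9784 + 20815 = 30599
→ [1275, 3343, 4857, 3828, 30599]
Dependents (band 0–9 + band 40+) = 1275 + 30599 = 31874; working-age = 12028; ratio = 31874/12028 × 100 = 265.0

265.0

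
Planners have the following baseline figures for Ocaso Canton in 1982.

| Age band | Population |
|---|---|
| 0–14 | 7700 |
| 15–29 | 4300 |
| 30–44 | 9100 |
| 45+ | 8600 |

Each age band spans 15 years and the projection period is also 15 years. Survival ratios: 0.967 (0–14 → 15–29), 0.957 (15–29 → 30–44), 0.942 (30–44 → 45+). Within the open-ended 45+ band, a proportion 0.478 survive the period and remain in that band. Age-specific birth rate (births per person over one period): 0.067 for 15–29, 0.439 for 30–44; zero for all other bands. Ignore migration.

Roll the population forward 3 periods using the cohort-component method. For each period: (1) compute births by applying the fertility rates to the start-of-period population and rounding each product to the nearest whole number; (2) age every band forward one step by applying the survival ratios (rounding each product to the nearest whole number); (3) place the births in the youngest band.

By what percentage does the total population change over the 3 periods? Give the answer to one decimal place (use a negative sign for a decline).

Period 1:
Births: 4300 * 0.067 = 288  |  9100 * 0.439 = 3995 → total 4283
15–29: 7700 * 0.967 = 7446
30–44: 4300 * 0.957 = 4115
45+: 9100 * 0.942 + 8600 * 0.478 = 8572 + 4111 = 12683
→ [4283, 7446, 4115, 12683]
Period 2:
Births: 7446 * 0.067 = 499  |  4115 * 0.439 = 1806 → total 2305
15–29: 4283 * 0.967 = 4142
30–44: 7446 * 0.957 = 7126
45+: 4115 * 0.942 + 12683 * 0.478 = 3876 + 6062 = 9938
→ [2305, 4142, 7126, 9938]
Period 3:
Births: 4142 * 0.067 = 278  |  7126 * 0.439 = 3128 → total 3406
15–29: 2305 * 0.967 = 2229
30–44: 4142 * 0.957 = 3964
45+: 7126 * 0.942 + 9938 * 0.478 = 6713 + 4750 = 11463
→ [3406, 2229, 3964, 11463]
Total: 29700 → 21062; change = -8638; percentage change = -29.1%

-29.1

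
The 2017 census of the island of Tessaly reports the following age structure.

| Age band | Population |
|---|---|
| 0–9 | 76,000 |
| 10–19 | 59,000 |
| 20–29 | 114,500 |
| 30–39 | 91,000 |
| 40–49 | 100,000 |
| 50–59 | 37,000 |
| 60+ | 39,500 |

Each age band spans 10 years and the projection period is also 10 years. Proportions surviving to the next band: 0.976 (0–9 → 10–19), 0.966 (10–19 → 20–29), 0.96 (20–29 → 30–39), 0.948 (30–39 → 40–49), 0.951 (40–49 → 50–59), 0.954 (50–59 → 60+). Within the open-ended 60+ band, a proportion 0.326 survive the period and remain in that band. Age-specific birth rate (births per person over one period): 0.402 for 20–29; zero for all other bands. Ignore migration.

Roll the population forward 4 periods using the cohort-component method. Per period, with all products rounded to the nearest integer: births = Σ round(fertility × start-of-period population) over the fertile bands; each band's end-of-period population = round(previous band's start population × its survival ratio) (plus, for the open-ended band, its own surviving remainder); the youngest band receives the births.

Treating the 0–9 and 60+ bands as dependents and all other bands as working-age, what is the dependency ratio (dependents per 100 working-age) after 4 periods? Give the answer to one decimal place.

Period 1:
Births: 114500 × 0.402 = 46029
10–19: 76000 × 0.976 = 74176
20–29: 59000 × 0.966 = 56994
30–39: 114500 × 0.96 = 109920
40–49: 91000 × 0.948 = 86268
50–59: 100000 × 0.951 = 95100
60+: 37000 × 0.954 + 39500 × 0.326 = 35298 + 12877 = 48175
→ [46029, 74176, 56994, 109920, 86268, 95100, 48175]
Period 2:
Births: 56994 × 0.402 = 22912
10–19: 46029 × 0.976 = 44924
20–29: 74176 × 0.966 = 71654
30–39: 56994 × 0.96 = 54714
40–49: 109920 × 0.948 = 104204
50–59: 86268 × 0.951 = 82041
60+: 95100 × 0.954 + 48175 × 0.326 = 90725 + 15705 = 106430
→ [22912, 44924, 71654, 54714, 104204, 82041, 106430]
Period 3:
Births: 71654 × 0.402 = 28805
10–19: 22912 × 0.976 = 22362
20–29: 44924 × 0.966 = 43397
30–39: 71654 × 0.96 = 68788
40–49: 54714 × 0.948 = 51869
50–59: 104204 × 0.951 = 99098
60+: 82041 × 0.954 + 106430 × 0.326 = 78267 + 34696 = 112963
→ [28805, 22362, 43397, 68788, 51869, 99098, 112963]
Period 4:
Births: 43397 × 0.402 = 17446
10–19: 28805 × 0.976 = 28114
20–29: 22362 × 0.966 = 21602
30–39: 43397 × 0.96 = 41661
40–49: 68788 × 0.948 = 65211
50–59: 51869 × 0.951 = 49327
60+: 99098 × 0.954 + 112963 × 0.326 = 94539 + 36826 = 131365
→ [17446, 28114, 21602, 41661, 65211, 49327, 131365]
Dependents (band 0–9 + band 60+) = 17446 + 131365 = 148811; working-age = 205915; ratio = 148811/205915 × 100 = 72.3

72.3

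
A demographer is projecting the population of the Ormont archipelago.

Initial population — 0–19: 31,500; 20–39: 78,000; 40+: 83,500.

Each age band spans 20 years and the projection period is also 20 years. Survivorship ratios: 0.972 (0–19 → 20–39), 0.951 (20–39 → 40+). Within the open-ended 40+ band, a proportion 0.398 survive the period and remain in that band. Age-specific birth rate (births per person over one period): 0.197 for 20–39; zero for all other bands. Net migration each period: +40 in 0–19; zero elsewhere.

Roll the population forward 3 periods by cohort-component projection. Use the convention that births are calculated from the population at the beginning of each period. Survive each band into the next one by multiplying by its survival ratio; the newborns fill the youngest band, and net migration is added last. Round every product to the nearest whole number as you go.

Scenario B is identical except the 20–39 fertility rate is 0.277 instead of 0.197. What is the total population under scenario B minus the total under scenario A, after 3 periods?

11026

— Period 1 —
Births: 78000 × 0.197 = 15366
20–39: 31500 × 0.972 = 30618
40+: 78000 × 0.951 + 83500 × 0.398 = 74178 + 33233 = 107411
Net migration: 0–19 + 40 → 15406
End of period: [15406, 30618, 107411]
— Period 2 —
Births: 30618 × 0.197 = 6032
20–39: 15406 × 0.972 = 14975
40+: 30618 × 0.951 + 107411 × 0.398 = 29118 + 42750 = 71868
Net migration: 0–19 + 40 → 6072
End of period: [6072, 14975, 71868]
— Period 3 —
Births: 14975 × 0.197 = 2950
20–39: 6072 × 0.972 = 5902
40+: 14975 × 0.951 + 71868 × 0.398 = 14241 + 28603 = 42844
Net migration: 0–19 + 40 → 2990
End of period: [2990, 5902, 42844]
Scenario A total after 3 periods: 51736
Scenario B projection —
— Period 1 —
Births: 78000 × 0.277 = 21606
20–39: 31500 × 0.972 = 30618
40+: 78000 × 0.951 + 83500 × 0.398 = 74178 + 33233 = 107411
Net migration: 0–19 + 40 → 21646
End of period: [21646, 30618, 107411]
— Period 2 —
Births: 30618 × 0.277 = 8481
20–39: 21646 × 0.972 = 21040
40+: 30618 × 0.951 + 107411 × 0.398 = 29118 + 42750 = 71868
Net migration: 0–19 + 40 → 8521
End of period: [8521, 21040, 71868]
— Period 3 —
Births: 21040 × 0.277 = 5828
20–39: 8521 × 0.972 = 8282
40+: 21040 × 0.951 + 71868 × 0.398 = 20009 + 28603 = 48612
Net migration: 0–19 + 40 → 5868
End of period: [5868, 8282, 48612]
Scenario B total after 3 periods: 62762
Difference B − A = 62762 − 51736 = 11026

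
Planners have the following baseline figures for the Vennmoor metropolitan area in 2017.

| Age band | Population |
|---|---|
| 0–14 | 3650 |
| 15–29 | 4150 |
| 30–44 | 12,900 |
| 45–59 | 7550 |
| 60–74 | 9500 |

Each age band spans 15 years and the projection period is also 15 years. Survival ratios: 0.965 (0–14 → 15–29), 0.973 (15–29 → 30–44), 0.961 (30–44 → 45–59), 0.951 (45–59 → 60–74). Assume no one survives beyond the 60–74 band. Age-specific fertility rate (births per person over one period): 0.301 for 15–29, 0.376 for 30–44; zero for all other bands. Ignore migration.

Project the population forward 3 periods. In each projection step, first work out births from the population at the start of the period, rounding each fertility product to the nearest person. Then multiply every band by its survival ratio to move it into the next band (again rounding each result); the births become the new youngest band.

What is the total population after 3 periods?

18260

After projecting period 1:
Births: 4150 * 0.301 = 1249, 12900 * 0.376 = 4850 → 6099
15–29: 3650 * 0.965 = 3522
30–44: 4150 * 0.973 = 4038
45–59: 12900 * 0.961 = 12397
60–74: 7550 * 0.951 = 7180
→ [6099, 3522, 4038, 12397, 7180]
After projecting period 2:
Births: 3522 * 0.301 = 1060, 4038 * 0.376 = 1518 → 2578
15–29: 6099 * 0.965 = 5886
30–44: 3522 * 0.973 = 3427
45–59: 4038 * 0.961 = 3881
60–74: 12397 * 0.951 = 11790
→ [2578, 5886, 3427, 3881, 11790]
After projecting period 3:
Births: 5886 * 0.301 = 1772, 3427 * 0.376 = 1289 → 3061
15–29: 2578 * 0.965 = 2488
30–44: 5886 * 0.973 = 5727
45–59: 3427 * 0.961 = 3293
60–74: 3881 * 0.951 = 3691
→ [3061, 2488, 5727, 3293, 3691]
Total after period 3: 3061 + 2488 + 5727 + 3293 + 3691 = 18260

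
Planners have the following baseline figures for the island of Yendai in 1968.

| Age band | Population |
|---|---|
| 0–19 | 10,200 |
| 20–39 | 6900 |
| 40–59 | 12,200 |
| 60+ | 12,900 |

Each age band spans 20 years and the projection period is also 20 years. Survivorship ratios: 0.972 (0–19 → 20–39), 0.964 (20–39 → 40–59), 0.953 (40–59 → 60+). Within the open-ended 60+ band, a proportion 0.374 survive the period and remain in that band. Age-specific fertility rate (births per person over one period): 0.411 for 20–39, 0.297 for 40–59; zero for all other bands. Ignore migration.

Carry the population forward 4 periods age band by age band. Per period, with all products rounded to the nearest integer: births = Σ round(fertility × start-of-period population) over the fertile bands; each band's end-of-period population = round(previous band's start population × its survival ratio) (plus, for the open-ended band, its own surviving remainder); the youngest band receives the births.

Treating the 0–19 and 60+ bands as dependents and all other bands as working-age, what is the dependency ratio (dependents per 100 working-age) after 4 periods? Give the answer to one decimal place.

138.4

Period 1:
Births: 6900 * 0.411 = 2836, 12200 * 0.297 = 3623 → 6459
20–39: 10200 * 0.972 = 9914
40–59: 6900 * 0.964 = 6652
60+: 12200 * 0.953 + 12900 * 0.374 = 11627 + 4825 = 16452
Population now: 0–19=6459, 20–39=9914, 40–59=6652, 60+=16452
Period 2:
Births: 9914 * 0.411 = 4075, 6652 * 0.297 = 1976 → 6051
20–39: 6459 * 0.972 = 6278
40–59: 9914 * 0.964 = 9557
60+: 6652 * 0.953 + 16452 * 0.374 = 6339 + 6153 = 12492
Population now: 0–19=6051, 20–39=6278, 40–59=9557, 60+=12492
Period 3:
Births: 6278 * 0.411 = 2580, 9557 * 0.297 = 2838 → 5418
20–39: 6051 * 0.972 = 5882
40–59: 6278 * 0.964 = 6052
60+: 9557 * 0.953 + 12492 * 0.374 = 9108 + 4672 = 13780
Population now: 0–19=5418, 20–39=5882, 40–59=6052, 60+=13780
Period 4:
Births: 5882 * 0.411 = 2418, 6052 * 0.297 = 1797 → 4215
20–39: 5418 * 0.972 = 5266
40–59: 5882 * 0.964 = 5670
60+: 6052 * 0.953 + 13780 * 0.374 = 5768 + 5154 = 10922
Population now: 0–19=4215, 20–39=5266, 40–59=5670, 60+=10922
Dependents (band 0–19 + band 60+) = 4215 + 10922 = 15137; working-age = 10936; ratio = 15137/10936 × 100 = 138.4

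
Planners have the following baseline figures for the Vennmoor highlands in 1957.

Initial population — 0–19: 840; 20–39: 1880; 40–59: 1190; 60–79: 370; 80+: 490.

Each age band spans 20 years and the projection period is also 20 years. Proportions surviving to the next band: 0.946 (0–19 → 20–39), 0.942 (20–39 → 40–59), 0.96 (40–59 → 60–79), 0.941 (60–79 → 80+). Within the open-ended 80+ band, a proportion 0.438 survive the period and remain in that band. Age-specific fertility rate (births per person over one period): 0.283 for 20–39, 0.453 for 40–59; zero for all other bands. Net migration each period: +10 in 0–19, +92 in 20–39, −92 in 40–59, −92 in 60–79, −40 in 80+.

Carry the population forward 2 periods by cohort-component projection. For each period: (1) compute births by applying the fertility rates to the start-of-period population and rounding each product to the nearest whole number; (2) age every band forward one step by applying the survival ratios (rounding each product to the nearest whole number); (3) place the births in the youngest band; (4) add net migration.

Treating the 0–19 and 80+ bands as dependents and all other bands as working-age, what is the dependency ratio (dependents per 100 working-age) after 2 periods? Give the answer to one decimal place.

65.1

Period 1.
Births: 1880 × 0.283 = 532 ; 1190 × 0.453 = 539 → 1071
20–39: 840 × 0.946 = 795
40–59: 1880 × 0.942 = 1771
60–79: 1190 × 0.96 = 1142
80+: 370 × 0.941 + 490 × 0.438 = 348 + 215 = 563
Net migration: 0–19 + 10 → 1081; 20–39 + 92 → 887; 40–59 − 92 → 1679; 60–79 − 92 → 1050; 80+ − 40 → 523
Giving 1081 / 887 / 1679 / 1050 / 523.
Period 2.
Births: 887 × 0.283 = 251 ; 1679 × 0.453 = 761 → 1012
20–39: 1081 × 0.946 = 1023
40–59: 887 × 0.942 = 836
60–79: 1679 × 0.96 = 1612
80+: 1050 × 0.941 + 523 × 0.438 = 988 + 229 = 1217
Net migration: 0–19 + 10 → 1022; 20–39 + 92 → 1115; 40–59 − 92 → 744; 60–79 − 92 → 1520; 80+ − 40 → 1177
Giving 1022 / 1115 / 744 / 1520 / 1177.
Dependents (band 0–19 + band 80+) = 1022 + 1177 = 2199; working-age = 3379; ratio = 2199/3379 × 100 = 65.1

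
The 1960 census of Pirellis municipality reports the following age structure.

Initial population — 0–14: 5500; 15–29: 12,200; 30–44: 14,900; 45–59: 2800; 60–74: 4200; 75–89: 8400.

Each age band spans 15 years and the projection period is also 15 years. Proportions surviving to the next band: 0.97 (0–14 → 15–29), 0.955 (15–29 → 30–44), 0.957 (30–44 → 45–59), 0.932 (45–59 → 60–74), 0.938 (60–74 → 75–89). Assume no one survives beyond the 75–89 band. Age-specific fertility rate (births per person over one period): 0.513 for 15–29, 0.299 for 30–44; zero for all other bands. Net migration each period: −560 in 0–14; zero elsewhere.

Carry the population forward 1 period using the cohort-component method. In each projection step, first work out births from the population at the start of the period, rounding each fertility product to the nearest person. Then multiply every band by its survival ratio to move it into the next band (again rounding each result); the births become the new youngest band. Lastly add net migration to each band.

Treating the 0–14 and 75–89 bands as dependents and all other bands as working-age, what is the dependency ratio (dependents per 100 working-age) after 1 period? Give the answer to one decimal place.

41.6

Let group 1 be 0–14 through group 6 = 75–89.
Period 1:
Births: 12200 * 0.513 = 6259, 14900 * 0.299 = 4455 — total 10714
Group 2: 5500 * 0.97 = 5335
Group 3: 12200 * 0.955 = 11651
Group 4: 14900 * 0.957 = 14259
Group 5: 2800 * 0.932 = 2610
Group 6: 4200 * 0.938 = 3940
Net migration: Group 1 − 560 → 10154
Giving 10154 / 5335 / 11651 / 14259 / 2610 / 3940.
Dependents (band 0–14 + band 75–89) = 10154 + 3940 = 14094; working-age = 33855; ratio = 14094/33855 × 100 = 41.6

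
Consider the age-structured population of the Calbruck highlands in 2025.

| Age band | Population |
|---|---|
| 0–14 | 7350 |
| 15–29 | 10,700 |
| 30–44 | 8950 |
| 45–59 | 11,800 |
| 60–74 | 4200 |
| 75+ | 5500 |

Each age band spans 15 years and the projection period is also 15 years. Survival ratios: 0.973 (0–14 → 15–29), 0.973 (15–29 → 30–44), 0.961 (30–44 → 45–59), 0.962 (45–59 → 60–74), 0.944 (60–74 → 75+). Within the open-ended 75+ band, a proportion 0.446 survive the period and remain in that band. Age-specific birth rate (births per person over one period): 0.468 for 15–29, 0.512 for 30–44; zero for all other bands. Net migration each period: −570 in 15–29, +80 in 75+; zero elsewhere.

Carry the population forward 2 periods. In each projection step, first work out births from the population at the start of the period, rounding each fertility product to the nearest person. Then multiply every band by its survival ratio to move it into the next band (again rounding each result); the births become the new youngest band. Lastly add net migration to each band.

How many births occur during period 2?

8410

Period 1.
Births: 10700 × 0.468 = 5008  |  8950 × 0.512 = 4582 → 9590
15–29: 7350 × 0.973 = 7152
30–44: 10700 × 0.973 = 10411
45–59: 8950 × 0.961 = 8601
60–74: 11800 × 0.962 = 11352
75+: 4200 × 0.944 + 5500 × 0.446 = 3965 + 2453 = 6418
Net migration: 15–29 − 570 → 6582; 75+ + 80 → 6498
Population now: 0–14=9590, 15–29=6582, 30–44=10411, 45–59=8601, 60–74=11352, 75+=6498
Period 2.
Births: 6582 × 0.468 = 3080  |  10411 × 0.512 = 5330 → 8410
15–29: 9590 × 0.973 = 9331
30–44: 6582 × 0.973 = 6404
45–59: 10411 × 0.961 = 10005
60–74: 8601 × 0.962 = 8274
75+: 11352 × 0.944 + 6498 × 0.446 = 10716 + 2898 = 13614
Net migration: 15–29 − 570 → 8761; 75+ + 80 → 13694
Population now: 0–14=8410, 15–29=8761, 30–44=6404, 45–59=10005, 60–74=8274, 75+=13694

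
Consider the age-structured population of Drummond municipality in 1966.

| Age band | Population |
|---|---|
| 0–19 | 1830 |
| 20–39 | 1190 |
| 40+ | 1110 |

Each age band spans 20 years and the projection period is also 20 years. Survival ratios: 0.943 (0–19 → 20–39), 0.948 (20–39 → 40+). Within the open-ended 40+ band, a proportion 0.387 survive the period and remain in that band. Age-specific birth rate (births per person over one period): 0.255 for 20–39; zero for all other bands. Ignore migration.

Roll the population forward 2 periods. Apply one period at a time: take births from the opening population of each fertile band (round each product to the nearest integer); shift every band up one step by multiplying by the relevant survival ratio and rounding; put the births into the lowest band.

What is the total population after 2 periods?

2965

Numbering the groups 1..3 from youngest to oldest:
— Period 1 —
Births: 1190 × 0.255 = 303
Group 2: 1830 × 0.943 = 1726
Group 3: 1190 × 0.948 + 1110 × 0.387 = 1128 + 430 = 1558
→ [303, 1726, 1558]
— Period 2 —
Births: 1726 × 0.255 = 440
Group 2: 303 × 0.943 = 286
Group 3: 1726 × 0.948 + 1558 × 0.387 = 1636 + 603 = 2239
→ [440, 286, 2239]
Total after period 2: 440 + 286 + 2239 = 2965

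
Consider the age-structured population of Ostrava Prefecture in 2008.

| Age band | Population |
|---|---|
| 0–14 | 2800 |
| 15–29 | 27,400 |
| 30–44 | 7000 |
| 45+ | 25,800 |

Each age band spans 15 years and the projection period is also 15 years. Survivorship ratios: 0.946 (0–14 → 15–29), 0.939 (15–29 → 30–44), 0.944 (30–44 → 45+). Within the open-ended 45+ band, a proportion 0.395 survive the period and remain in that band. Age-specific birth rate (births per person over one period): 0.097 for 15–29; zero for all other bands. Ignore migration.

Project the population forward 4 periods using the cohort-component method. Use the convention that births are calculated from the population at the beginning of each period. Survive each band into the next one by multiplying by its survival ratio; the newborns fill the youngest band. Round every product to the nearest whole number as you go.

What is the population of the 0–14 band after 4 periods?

(Bands numbered youngest = 1 to oldest = 4.)
Period 1:
Births: 27400 × 0.097 = 2658
Band 2: 2800 × 0.946 = 2649
Band 3: 27400 × 0.939 = 25729
Band 4: 7000 × 0.944 + 25800 × 0.395 = 6608 + 10191 = 16799
Giving 2658 / 2649 / 25729 / 16799.
Period 2:
Births: 2649 × 0.097 = 257
Band 2: 2658 × 0.946 = 2514
Band 3: 2649 × 0.939 = 2487
Band 4: 25729 × 0.944 + 16799 × 0.395 = 24288 + 6636 = 30924
Giving 257 / 2514 / 2487 / 30924.
Period 3:
Births: 2514 × 0.097 = 244
Band 2: 257 × 0.946 = 243
Band 3: 2514 × 0.939 = 2361
Band 4: 2487 × 0.944 + 30924 × 0.395 = 2348 + 12215 = 14563
Giving 244 / 243 / 2361 / 14563.
Period 4:
Births: 243 × 0.097 = 24
Band 2: 244 × 0.946 = 231
Band 3: 243 × 0.939 = 228
Band 4: 2361 × 0.944 + 14563 × 0.395 = 2229 + 5752 = 7981
Giving 24 / 231 / 228 / 7981.

24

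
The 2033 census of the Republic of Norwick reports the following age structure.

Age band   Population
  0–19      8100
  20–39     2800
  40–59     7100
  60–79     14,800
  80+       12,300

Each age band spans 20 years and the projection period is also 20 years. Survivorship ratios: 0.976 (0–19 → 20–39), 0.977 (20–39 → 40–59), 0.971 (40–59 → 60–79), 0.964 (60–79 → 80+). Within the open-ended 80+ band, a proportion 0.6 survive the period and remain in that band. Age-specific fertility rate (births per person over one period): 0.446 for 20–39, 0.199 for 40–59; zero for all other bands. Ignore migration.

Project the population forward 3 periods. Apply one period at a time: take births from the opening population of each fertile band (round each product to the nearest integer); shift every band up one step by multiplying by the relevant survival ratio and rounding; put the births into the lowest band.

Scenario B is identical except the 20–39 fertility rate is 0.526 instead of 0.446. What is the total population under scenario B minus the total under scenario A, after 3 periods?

— Period 1 —
Births: 2800 × 0.446 = 1249, 7100 × 0.199 = 1413 ⇒ total 2662
20–39: 8100 × 0.976 = 7906
40–59: 2800 × 0.977 = 2736
60–79: 7100 × 0.971 = 6894
80+: 14800 × 0.964 + 12300 × 0.6 = 14267 + 7380 = 21647
End of period: [2662, 7906, 2736, 6894, 21647]
— Period 2 —
Births: 7906 × 0.446 = 3526, 2736 × 0.199 = 544 ⇒ total 4070
20–39: 2662 × 0.976 = 2598
40–59: 7906 × 0.977 = 7724
60–79: 2736 × 0.971 = 2657
80+: 6894 × 0.964 + 21647 × 0.6 = 6646 + 12988 = 19634
End of period: [4070, 2598, 7724, 2657, 19634]
— Period 3 —
Births: 2598 × 0.446 = 1159, 7724 × 0.199 = 1537 ⇒ total 2696
20–39: 4070 × 0.976 = 3972
40–59: 2598 × 0.977 = 2538
60–79: 7724 × 0.971 = 7500
80+: 2657 × 0.964 + 19634 × 0.6 = 2561 + 11780 = 14341
End of period: [2696, 3972, 2538, 7500, 14341]
Scenario A total after 3 periods: 31047
Scenario B projection —
— Period 1 —
Births: 2800 × 0.526 = 1473, 7100 × 0.199 = 1413 ⇒ total 2886
20–39: 8100 × 0.976 = 7906
40–59: 2800 × 0.977 = 2736
60–79: 7100 × 0.971 = 6894
80+: 14800 × 0.964 + 12300 × 0.6 = 14267 + 7380 = 21647
End of period: [2886, 7906, 2736, 6894, 21647]
— Period 2 —
Births: 7906 × 0.526 = 4159, 2736 × 0.199 = 544 ⇒ total 4703
20–39: 2886 × 0.976 = 2817
40–59: 7906 × 0.977 = 7724
60–79: 2736 × 0.971 = 2657
80+: 6894 × 0.964 + 21647 × 0.6 = 6646 + 12988 = 19634
End of period: [4703, 2817, 7724, 2657, 19634]
— Period 3 —
Births: 2817 × 0.526 = 1482, 7724 × 0.199 = 1537 ⇒ total 3019
20–39: 4703 × 0.976 = 4590
40–59: 2817 × 0.977 = 2752
60–79: 7724 × 0.971 = 7500
80+: 2657 × 0.964 + 19634 × 0.6 = 2561 + 11780 = 14341
End of period: [3019, 4590, 2752, 7500, 14341]
Scenario B total after 3 periods: 32202
Difference B − A = 32202 − 31047 = 1155

1155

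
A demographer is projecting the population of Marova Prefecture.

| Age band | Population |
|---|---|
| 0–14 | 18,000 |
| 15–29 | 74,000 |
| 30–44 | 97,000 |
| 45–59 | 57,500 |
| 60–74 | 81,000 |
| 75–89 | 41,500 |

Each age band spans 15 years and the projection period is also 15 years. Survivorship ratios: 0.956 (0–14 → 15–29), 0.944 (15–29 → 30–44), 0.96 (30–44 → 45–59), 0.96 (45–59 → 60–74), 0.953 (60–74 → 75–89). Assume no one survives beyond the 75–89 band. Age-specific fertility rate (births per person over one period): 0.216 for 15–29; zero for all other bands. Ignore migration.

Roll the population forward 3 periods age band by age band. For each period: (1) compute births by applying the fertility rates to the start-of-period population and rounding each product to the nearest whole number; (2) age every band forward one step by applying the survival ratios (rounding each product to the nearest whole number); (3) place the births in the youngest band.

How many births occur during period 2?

3717

— Period 1 —
Births: 74000 * 0.216 = 15984
15–29: 18000 * 0.956 = 17208
30–44: 74000 * 0.944 = 69856
45–59: 97000 * 0.96 = 93120
60–74: 57500 * 0.96 = 55200
75–89: 81000 * 0.953 = 77193
→ [15984, 17208, 69856, 93120, 55200, 77193]
— Period 2 —
Births: 17208 * 0.216 = 3717
15–29: 15984 * 0.956 = 15281
30–44: 17208 * 0.944 = 16244
45–59: 69856 * 0.96 = 67062
60–74: 93120 * 0.96 = 89395
75–89: 55200 * 0.953 = 52606
→ [3717, 15281, 16244, 67062, 89395, 52606]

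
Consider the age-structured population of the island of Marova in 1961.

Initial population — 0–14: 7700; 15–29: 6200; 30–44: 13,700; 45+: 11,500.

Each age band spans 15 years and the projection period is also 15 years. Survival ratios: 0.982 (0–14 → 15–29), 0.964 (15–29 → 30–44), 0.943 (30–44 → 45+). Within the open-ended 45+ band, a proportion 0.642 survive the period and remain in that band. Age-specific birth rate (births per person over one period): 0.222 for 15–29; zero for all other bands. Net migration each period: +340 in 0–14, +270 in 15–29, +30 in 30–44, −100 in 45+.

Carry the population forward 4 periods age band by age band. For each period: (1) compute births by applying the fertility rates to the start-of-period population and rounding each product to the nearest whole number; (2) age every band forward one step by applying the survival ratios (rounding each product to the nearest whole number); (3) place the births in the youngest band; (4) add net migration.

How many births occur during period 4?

Numbering the bands 1..4 from youngest to oldest:
Period 1.
Births: 6200 × 0.222 = 1376
Band 2: 7700 × 0.982 = 7561
Band 3: 6200 × 0.964 = 5977
Band 4: 13700 × 0.943 + 11500 × 0.642 = 12919 + 7383 = 20302
Net migration: Band 1 + 340 → 1716; Band 2 + 270 → 7831; Band 3 + 30 → 6007; Band 4 − 100 → 20202
Population now: 0–14=1716, 15–29=7831, 30–44=6007, 45+=20202
Period 2.
Births: 7831 × 0.222 = 1738
Band 2: 1716 × 0.982 = 1685
Band 3: 7831 × 0.964 = 7549
Band 4: 6007 × 0.943 + 20202 × 0.642 = 5665 + 12970 = 18635
Net migration: Band 1 + 340 → 2078; Band 2 + 270 → 1955; Band 3 + 30 → 7579; Band 4 − 100 → 18535
Population now: 0–14=2078, 15–29=1955, 30–44=7579, 45+=18535
Period 3.
Births: 1955 × 0.222 = 434
Band 2: 2078 × 0.982 = 2041
Band 3: 1955 × 0.964 = 1885
Band 4: 7579 × 0.943 + 18535 × 0.642 = 7147 + 11899 = 19046
Net migration: Band 1 + 340 → 774; Band 2 + 270 → 2311; Band 3 + 30 → 1915; Band 4 − 100 → 18946
Population now: 0–14=774, 15–29=2311, 30–44=1915, 45+=18946
Period 4.
Births: 2311 × 0.222 = 513
Band 2: 774 × 0.982 = 760
Band 3: 2311 × 0.964 = 2228
Band 4: 1915 × 0.943 + 18946 × 0.642 = 1806 + 12163 = 13969
Net migration: Band 1 + 340 → 853; Band 2 + 270 → 1030; Band 3 + 30 → 2258; Band 4 − 100 → 13869
Population now: 0–14=853, 15–29=1030, 30–44=2258, 45+=13869

513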